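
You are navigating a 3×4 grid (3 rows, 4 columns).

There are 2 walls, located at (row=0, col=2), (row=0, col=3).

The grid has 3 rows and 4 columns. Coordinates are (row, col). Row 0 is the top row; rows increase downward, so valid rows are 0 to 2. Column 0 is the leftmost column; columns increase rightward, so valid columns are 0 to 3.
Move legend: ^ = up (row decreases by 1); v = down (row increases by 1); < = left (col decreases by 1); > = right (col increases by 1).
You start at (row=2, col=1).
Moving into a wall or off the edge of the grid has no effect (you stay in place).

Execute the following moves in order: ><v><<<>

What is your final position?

Answer: Final position: (row=2, col=1)

Derivation:
Start: (row=2, col=1)
  > (right): (row=2, col=1) -> (row=2, col=2)
  < (left): (row=2, col=2) -> (row=2, col=1)
  v (down): blocked, stay at (row=2, col=1)
  > (right): (row=2, col=1) -> (row=2, col=2)
  < (left): (row=2, col=2) -> (row=2, col=1)
  < (left): (row=2, col=1) -> (row=2, col=0)
  < (left): blocked, stay at (row=2, col=0)
  > (right): (row=2, col=0) -> (row=2, col=1)
Final: (row=2, col=1)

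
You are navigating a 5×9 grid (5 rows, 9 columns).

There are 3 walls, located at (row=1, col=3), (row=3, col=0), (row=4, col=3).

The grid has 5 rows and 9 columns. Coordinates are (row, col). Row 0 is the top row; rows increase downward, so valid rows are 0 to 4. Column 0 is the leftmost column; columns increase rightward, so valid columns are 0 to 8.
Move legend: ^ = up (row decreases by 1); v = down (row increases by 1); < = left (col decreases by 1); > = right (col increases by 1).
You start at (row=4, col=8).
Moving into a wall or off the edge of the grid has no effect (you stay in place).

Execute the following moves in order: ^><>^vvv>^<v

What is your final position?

Answer: Final position: (row=4, col=7)

Derivation:
Start: (row=4, col=8)
  ^ (up): (row=4, col=8) -> (row=3, col=8)
  > (right): blocked, stay at (row=3, col=8)
  < (left): (row=3, col=8) -> (row=3, col=7)
  > (right): (row=3, col=7) -> (row=3, col=8)
  ^ (up): (row=3, col=8) -> (row=2, col=8)
  v (down): (row=2, col=8) -> (row=3, col=8)
  v (down): (row=3, col=8) -> (row=4, col=8)
  v (down): blocked, stay at (row=4, col=8)
  > (right): blocked, stay at (row=4, col=8)
  ^ (up): (row=4, col=8) -> (row=3, col=8)
  < (left): (row=3, col=8) -> (row=3, col=7)
  v (down): (row=3, col=7) -> (row=4, col=7)
Final: (row=4, col=7)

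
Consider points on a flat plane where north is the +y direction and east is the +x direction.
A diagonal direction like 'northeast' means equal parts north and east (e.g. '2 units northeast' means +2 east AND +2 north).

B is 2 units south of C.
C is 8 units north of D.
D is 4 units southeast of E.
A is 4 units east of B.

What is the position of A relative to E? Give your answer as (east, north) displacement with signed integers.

Answer: A is at (east=8, north=2) relative to E.

Derivation:
Place E at the origin (east=0, north=0).
  D is 4 units southeast of E: delta (east=+4, north=-4); D at (east=4, north=-4).
  C is 8 units north of D: delta (east=+0, north=+8); C at (east=4, north=4).
  B is 2 units south of C: delta (east=+0, north=-2); B at (east=4, north=2).
  A is 4 units east of B: delta (east=+4, north=+0); A at (east=8, north=2).
Therefore A relative to E: (east=8, north=2).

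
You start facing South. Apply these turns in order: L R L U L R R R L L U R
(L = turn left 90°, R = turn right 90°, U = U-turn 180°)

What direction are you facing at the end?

Start: South
  L (left (90° counter-clockwise)) -> East
  R (right (90° clockwise)) -> South
  L (left (90° counter-clockwise)) -> East
  U (U-turn (180°)) -> West
  L (left (90° counter-clockwise)) -> South
  R (right (90° clockwise)) -> West
  R (right (90° clockwise)) -> North
  R (right (90° clockwise)) -> East
  L (left (90° counter-clockwise)) -> North
  L (left (90° counter-clockwise)) -> West
  U (U-turn (180°)) -> East
  R (right (90° clockwise)) -> South
Final: South

Answer: Final heading: South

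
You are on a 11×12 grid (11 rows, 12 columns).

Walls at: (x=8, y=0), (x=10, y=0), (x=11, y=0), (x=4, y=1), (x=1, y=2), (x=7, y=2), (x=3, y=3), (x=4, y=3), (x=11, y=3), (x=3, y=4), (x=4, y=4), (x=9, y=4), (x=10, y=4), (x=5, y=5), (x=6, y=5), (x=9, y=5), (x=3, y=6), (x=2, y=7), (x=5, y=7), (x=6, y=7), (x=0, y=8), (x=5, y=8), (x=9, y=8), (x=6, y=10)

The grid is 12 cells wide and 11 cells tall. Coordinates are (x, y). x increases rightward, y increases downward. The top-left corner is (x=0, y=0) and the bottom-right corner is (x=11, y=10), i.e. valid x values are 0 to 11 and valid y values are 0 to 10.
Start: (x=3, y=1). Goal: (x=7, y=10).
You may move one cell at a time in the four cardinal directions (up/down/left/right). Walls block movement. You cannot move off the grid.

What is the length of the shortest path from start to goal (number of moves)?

Answer: Shortest path length: 13

Derivation:
BFS from (x=3, y=1) until reaching (x=7, y=10):
  Distance 0: (x=3, y=1)
  Distance 1: (x=3, y=0), (x=2, y=1), (x=3, y=2)
  Distance 2: (x=2, y=0), (x=4, y=0), (x=1, y=1), (x=2, y=2), (x=4, y=2)
  Distance 3: (x=1, y=0), (x=5, y=0), (x=0, y=1), (x=5, y=2), (x=2, y=3)
  Distance 4: (x=0, y=0), (x=6, y=0), (x=5, y=1), (x=0, y=2), (x=6, y=2), (x=1, y=3), (x=5, y=3), (x=2, y=4)
  Distance 5: (x=7, y=0), (x=6, y=1), (x=0, y=3), (x=6, y=3), (x=1, y=4), (x=5, y=4), (x=2, y=5)
  Distance 6: (x=7, y=1), (x=7, y=3), (x=0, y=4), (x=6, y=4), (x=1, y=5), (x=3, y=5), (x=2, y=6)
  Distance 7: (x=8, y=1), (x=8, y=3), (x=7, y=4), (x=0, y=5), (x=4, y=5), (x=1, y=6)
  Distance 8: (x=9, y=1), (x=8, y=2), (x=9, y=3), (x=8, y=4), (x=7, y=5), (x=0, y=6), (x=4, y=6), (x=1, y=7)
  Distance 9: (x=9, y=0), (x=10, y=1), (x=9, y=2), (x=10, y=3), (x=8, y=5), (x=5, y=6), (x=7, y=6), (x=0, y=7), (x=4, y=7), (x=1, y=8)
  Distance 10: (x=11, y=1), (x=10, y=2), (x=6, y=6), (x=8, y=6), (x=3, y=7), (x=7, y=7), (x=2, y=8), (x=4, y=8), (x=1, y=9)
  Distance 11: (x=11, y=2), (x=9, y=6), (x=8, y=7), (x=3, y=8), (x=7, y=8), (x=0, y=9), (x=2, y=9), (x=4, y=9), (x=1, y=10)
  Distance 12: (x=10, y=6), (x=9, y=7), (x=6, y=8), (x=8, y=8), (x=3, y=9), (x=5, y=9), (x=7, y=9), (x=0, y=10), (x=2, y=10), (x=4, y=10)
  Distance 13: (x=10, y=5), (x=11, y=6), (x=10, y=7), (x=6, y=9), (x=8, y=9), (x=3, y=10), (x=5, y=10), (x=7, y=10)  <- goal reached here
One shortest path (13 moves): (x=3, y=1) -> (x=3, y=2) -> (x=4, y=2) -> (x=5, y=2) -> (x=6, y=2) -> (x=6, y=3) -> (x=7, y=3) -> (x=7, y=4) -> (x=7, y=5) -> (x=7, y=6) -> (x=7, y=7) -> (x=7, y=8) -> (x=7, y=9) -> (x=7, y=10)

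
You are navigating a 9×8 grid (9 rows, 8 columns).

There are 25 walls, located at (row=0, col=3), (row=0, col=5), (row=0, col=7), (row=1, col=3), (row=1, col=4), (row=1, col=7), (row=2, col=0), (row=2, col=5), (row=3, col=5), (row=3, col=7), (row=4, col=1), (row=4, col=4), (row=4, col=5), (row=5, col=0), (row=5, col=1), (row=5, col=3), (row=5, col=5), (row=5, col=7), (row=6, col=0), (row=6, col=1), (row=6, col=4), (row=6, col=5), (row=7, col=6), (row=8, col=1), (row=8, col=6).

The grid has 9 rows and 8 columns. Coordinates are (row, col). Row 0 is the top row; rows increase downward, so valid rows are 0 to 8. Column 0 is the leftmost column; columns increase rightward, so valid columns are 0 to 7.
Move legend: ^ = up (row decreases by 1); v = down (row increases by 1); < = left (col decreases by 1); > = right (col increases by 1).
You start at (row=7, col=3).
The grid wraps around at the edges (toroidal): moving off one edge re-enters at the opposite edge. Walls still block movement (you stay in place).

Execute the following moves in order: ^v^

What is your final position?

Answer: Final position: (row=6, col=3)

Derivation:
Start: (row=7, col=3)
  ^ (up): (row=7, col=3) -> (row=6, col=3)
  v (down): (row=6, col=3) -> (row=7, col=3)
  ^ (up): (row=7, col=3) -> (row=6, col=3)
Final: (row=6, col=3)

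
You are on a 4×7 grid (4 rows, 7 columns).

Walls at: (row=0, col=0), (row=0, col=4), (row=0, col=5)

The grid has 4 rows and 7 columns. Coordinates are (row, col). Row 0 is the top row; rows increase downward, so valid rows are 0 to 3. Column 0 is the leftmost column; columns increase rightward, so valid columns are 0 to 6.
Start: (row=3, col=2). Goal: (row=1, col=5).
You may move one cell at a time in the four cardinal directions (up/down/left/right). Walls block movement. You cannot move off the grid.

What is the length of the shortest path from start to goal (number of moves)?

Answer: Shortest path length: 5

Derivation:
BFS from (row=3, col=2) until reaching (row=1, col=5):
  Distance 0: (row=3, col=2)
  Distance 1: (row=2, col=2), (row=3, col=1), (row=3, col=3)
  Distance 2: (row=1, col=2), (row=2, col=1), (row=2, col=3), (row=3, col=0), (row=3, col=4)
  Distance 3: (row=0, col=2), (row=1, col=1), (row=1, col=3), (row=2, col=0), (row=2, col=4), (row=3, col=5)
  Distance 4: (row=0, col=1), (row=0, col=3), (row=1, col=0), (row=1, col=4), (row=2, col=5), (row=3, col=6)
  Distance 5: (row=1, col=5), (row=2, col=6)  <- goal reached here
One shortest path (5 moves): (row=3, col=2) -> (row=3, col=3) -> (row=3, col=4) -> (row=3, col=5) -> (row=2, col=5) -> (row=1, col=5)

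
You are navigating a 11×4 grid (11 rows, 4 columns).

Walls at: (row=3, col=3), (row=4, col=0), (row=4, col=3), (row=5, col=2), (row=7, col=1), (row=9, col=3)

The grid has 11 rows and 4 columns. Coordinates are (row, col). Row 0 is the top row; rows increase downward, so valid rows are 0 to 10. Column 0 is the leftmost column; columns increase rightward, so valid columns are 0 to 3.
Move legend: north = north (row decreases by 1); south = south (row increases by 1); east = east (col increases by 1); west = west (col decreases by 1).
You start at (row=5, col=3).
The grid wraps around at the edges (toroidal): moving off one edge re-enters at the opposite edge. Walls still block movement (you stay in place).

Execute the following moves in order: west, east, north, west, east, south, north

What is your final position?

Answer: Final position: (row=5, col=0)

Derivation:
Start: (row=5, col=3)
  west (west): blocked, stay at (row=5, col=3)
  east (east): (row=5, col=3) -> (row=5, col=0)
  north (north): blocked, stay at (row=5, col=0)
  west (west): (row=5, col=0) -> (row=5, col=3)
  east (east): (row=5, col=3) -> (row=5, col=0)
  south (south): (row=5, col=0) -> (row=6, col=0)
  north (north): (row=6, col=0) -> (row=5, col=0)
Final: (row=5, col=0)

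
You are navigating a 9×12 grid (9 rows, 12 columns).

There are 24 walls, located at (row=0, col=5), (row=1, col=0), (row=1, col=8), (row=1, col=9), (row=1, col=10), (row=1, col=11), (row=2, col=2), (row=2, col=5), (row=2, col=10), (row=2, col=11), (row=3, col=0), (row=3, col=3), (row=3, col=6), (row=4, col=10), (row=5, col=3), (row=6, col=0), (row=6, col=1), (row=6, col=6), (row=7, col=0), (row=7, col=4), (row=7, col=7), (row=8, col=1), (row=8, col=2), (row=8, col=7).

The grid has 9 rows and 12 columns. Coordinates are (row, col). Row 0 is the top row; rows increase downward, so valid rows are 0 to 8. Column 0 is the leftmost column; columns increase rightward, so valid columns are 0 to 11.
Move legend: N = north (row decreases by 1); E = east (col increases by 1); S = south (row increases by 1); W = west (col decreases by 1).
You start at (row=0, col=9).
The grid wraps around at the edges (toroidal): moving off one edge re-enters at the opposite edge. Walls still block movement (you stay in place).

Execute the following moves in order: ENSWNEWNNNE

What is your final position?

Start: (row=0, col=9)
  E (east): (row=0, col=9) -> (row=0, col=10)
  N (north): (row=0, col=10) -> (row=8, col=10)
  S (south): (row=8, col=10) -> (row=0, col=10)
  W (west): (row=0, col=10) -> (row=0, col=9)
  N (north): (row=0, col=9) -> (row=8, col=9)
  E (east): (row=8, col=9) -> (row=8, col=10)
  W (west): (row=8, col=10) -> (row=8, col=9)
  N (north): (row=8, col=9) -> (row=7, col=9)
  N (north): (row=7, col=9) -> (row=6, col=9)
  N (north): (row=6, col=9) -> (row=5, col=9)
  E (east): (row=5, col=9) -> (row=5, col=10)
Final: (row=5, col=10)

Answer: Final position: (row=5, col=10)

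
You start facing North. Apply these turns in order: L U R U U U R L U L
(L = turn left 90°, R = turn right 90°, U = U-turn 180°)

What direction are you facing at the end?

Answer: Final heading: East

Derivation:
Start: North
  L (left (90° counter-clockwise)) -> West
  U (U-turn (180°)) -> East
  R (right (90° clockwise)) -> South
  U (U-turn (180°)) -> North
  U (U-turn (180°)) -> South
  U (U-turn (180°)) -> North
  R (right (90° clockwise)) -> East
  L (left (90° counter-clockwise)) -> North
  U (U-turn (180°)) -> South
  L (left (90° counter-clockwise)) -> East
Final: East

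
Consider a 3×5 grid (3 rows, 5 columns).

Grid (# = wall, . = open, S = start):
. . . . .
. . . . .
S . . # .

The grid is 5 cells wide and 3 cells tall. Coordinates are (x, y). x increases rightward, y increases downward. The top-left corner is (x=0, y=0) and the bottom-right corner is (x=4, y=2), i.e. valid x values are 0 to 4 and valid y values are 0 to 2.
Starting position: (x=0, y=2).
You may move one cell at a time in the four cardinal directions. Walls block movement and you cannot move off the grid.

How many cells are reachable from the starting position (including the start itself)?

Answer: Reachable cells: 14

Derivation:
BFS flood-fill from (x=0, y=2):
  Distance 0: (x=0, y=2)
  Distance 1: (x=0, y=1), (x=1, y=2)
  Distance 2: (x=0, y=0), (x=1, y=1), (x=2, y=2)
  Distance 3: (x=1, y=0), (x=2, y=1)
  Distance 4: (x=2, y=0), (x=3, y=1)
  Distance 5: (x=3, y=0), (x=4, y=1)
  Distance 6: (x=4, y=0), (x=4, y=2)
Total reachable: 14 (grid has 14 open cells total)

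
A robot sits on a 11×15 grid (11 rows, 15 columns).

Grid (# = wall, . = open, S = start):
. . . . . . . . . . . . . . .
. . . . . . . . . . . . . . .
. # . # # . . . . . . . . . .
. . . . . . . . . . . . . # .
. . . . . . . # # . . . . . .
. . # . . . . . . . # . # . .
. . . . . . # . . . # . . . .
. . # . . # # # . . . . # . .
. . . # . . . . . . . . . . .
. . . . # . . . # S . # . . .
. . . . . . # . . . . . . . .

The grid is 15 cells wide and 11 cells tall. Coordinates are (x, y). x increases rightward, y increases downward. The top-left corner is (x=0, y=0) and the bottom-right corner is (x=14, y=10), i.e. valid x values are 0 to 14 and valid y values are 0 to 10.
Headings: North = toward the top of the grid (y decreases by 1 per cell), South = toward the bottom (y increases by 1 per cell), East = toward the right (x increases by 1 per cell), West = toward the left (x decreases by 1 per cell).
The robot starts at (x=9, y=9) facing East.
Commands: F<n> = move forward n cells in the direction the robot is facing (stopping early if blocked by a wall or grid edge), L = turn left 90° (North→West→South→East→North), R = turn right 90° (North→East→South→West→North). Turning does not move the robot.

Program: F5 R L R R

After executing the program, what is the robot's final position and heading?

Answer: Final position: (x=10, y=9), facing West

Derivation:
Start: (x=9, y=9), facing East
  F5: move forward 1/5 (blocked), now at (x=10, y=9)
  R: turn right, now facing South
  L: turn left, now facing East
  R: turn right, now facing South
  R: turn right, now facing West
Final: (x=10, y=9), facing West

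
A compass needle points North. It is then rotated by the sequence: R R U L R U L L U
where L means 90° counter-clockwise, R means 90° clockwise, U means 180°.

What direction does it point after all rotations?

Answer: Final heading: South

Derivation:
Start: North
  R (right (90° clockwise)) -> East
  R (right (90° clockwise)) -> South
  U (U-turn (180°)) -> North
  L (left (90° counter-clockwise)) -> West
  R (right (90° clockwise)) -> North
  U (U-turn (180°)) -> South
  L (left (90° counter-clockwise)) -> East
  L (left (90° counter-clockwise)) -> North
  U (U-turn (180°)) -> South
Final: South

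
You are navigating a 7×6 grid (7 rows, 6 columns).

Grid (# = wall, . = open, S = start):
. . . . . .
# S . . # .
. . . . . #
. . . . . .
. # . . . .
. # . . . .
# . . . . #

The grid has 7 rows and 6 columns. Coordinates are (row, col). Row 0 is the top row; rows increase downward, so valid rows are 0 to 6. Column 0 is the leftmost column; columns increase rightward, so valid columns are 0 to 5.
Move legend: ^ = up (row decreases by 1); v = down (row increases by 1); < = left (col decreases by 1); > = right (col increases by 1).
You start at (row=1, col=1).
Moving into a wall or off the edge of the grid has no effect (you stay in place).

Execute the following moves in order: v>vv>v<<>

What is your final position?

Answer: Final position: (row=5, col=3)

Derivation:
Start: (row=1, col=1)
  v (down): (row=1, col=1) -> (row=2, col=1)
  > (right): (row=2, col=1) -> (row=2, col=2)
  v (down): (row=2, col=2) -> (row=3, col=2)
  v (down): (row=3, col=2) -> (row=4, col=2)
  > (right): (row=4, col=2) -> (row=4, col=3)
  v (down): (row=4, col=3) -> (row=5, col=3)
  < (left): (row=5, col=3) -> (row=5, col=2)
  < (left): blocked, stay at (row=5, col=2)
  > (right): (row=5, col=2) -> (row=5, col=3)
Final: (row=5, col=3)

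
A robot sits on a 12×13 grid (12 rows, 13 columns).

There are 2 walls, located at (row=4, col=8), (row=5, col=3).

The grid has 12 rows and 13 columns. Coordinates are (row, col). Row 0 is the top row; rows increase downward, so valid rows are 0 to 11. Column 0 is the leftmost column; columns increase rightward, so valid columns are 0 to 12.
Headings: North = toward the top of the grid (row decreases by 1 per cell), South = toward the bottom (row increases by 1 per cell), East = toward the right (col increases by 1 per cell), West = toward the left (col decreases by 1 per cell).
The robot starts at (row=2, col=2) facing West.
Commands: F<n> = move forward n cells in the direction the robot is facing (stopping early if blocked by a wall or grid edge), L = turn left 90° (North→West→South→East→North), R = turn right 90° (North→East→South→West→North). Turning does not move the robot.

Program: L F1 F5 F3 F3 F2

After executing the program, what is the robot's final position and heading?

Start: (row=2, col=2), facing West
  L: turn left, now facing South
  F1: move forward 1, now at (row=3, col=2)
  F5: move forward 5, now at (row=8, col=2)
  F3: move forward 3, now at (row=11, col=2)
  F3: move forward 0/3 (blocked), now at (row=11, col=2)
  F2: move forward 0/2 (blocked), now at (row=11, col=2)
Final: (row=11, col=2), facing South

Answer: Final position: (row=11, col=2), facing South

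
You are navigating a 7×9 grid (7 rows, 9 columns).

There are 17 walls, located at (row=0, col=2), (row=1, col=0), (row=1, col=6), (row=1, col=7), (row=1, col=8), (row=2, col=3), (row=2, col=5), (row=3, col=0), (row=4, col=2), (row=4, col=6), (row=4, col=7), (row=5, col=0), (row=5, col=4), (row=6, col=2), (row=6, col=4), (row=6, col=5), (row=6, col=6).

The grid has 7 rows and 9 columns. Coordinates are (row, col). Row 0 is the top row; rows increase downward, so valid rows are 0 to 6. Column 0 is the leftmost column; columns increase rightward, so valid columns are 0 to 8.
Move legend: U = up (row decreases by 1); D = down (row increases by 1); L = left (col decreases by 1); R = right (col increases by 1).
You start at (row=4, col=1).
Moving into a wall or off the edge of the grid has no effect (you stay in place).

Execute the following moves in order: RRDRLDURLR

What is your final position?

Start: (row=4, col=1)
  R (right): blocked, stay at (row=4, col=1)
  R (right): blocked, stay at (row=4, col=1)
  D (down): (row=4, col=1) -> (row=5, col=1)
  R (right): (row=5, col=1) -> (row=5, col=2)
  L (left): (row=5, col=2) -> (row=5, col=1)
  D (down): (row=5, col=1) -> (row=6, col=1)
  U (up): (row=6, col=1) -> (row=5, col=1)
  R (right): (row=5, col=1) -> (row=5, col=2)
  L (left): (row=5, col=2) -> (row=5, col=1)
  R (right): (row=5, col=1) -> (row=5, col=2)
Final: (row=5, col=2)

Answer: Final position: (row=5, col=2)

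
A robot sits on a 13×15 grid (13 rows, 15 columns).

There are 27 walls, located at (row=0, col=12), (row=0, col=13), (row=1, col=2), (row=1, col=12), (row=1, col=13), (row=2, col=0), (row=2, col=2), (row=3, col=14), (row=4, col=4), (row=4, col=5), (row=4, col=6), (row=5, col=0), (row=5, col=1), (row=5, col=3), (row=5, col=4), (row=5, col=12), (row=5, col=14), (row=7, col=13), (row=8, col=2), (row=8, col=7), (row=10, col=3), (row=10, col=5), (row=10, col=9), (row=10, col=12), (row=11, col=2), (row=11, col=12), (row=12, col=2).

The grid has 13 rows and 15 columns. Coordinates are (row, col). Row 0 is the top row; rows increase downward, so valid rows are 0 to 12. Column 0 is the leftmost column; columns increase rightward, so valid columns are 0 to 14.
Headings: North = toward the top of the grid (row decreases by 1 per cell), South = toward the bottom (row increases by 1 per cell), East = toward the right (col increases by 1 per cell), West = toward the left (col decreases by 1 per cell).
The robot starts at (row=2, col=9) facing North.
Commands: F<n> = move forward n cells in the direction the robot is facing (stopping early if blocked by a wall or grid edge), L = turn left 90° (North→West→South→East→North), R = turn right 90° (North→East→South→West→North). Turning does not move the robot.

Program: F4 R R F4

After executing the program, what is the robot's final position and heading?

Answer: Final position: (row=4, col=9), facing South

Derivation:
Start: (row=2, col=9), facing North
  F4: move forward 2/4 (blocked), now at (row=0, col=9)
  R: turn right, now facing East
  R: turn right, now facing South
  F4: move forward 4, now at (row=4, col=9)
Final: (row=4, col=9), facing South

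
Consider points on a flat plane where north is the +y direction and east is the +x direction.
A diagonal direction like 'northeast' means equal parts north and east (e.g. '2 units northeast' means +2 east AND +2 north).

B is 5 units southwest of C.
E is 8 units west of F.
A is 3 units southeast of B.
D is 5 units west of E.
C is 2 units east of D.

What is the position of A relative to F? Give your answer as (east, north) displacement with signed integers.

Place F at the origin (east=0, north=0).
  E is 8 units west of F: delta (east=-8, north=+0); E at (east=-8, north=0).
  D is 5 units west of E: delta (east=-5, north=+0); D at (east=-13, north=0).
  C is 2 units east of D: delta (east=+2, north=+0); C at (east=-11, north=0).
  B is 5 units southwest of C: delta (east=-5, north=-5); B at (east=-16, north=-5).
  A is 3 units southeast of B: delta (east=+3, north=-3); A at (east=-13, north=-8).
Therefore A relative to F: (east=-13, north=-8).

Answer: A is at (east=-13, north=-8) relative to F.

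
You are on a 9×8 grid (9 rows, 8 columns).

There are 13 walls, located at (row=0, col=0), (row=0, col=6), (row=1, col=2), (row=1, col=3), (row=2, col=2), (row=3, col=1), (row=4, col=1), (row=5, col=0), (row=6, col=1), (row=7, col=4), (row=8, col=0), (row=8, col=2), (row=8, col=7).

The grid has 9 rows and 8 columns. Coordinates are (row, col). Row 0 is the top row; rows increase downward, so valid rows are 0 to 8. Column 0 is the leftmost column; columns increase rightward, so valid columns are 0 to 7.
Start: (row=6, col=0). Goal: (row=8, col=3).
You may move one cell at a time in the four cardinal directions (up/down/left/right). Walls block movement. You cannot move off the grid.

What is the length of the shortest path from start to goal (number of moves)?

BFS from (row=6, col=0) until reaching (row=8, col=3):
  Distance 0: (row=6, col=0)
  Distance 1: (row=7, col=0)
  Distance 2: (row=7, col=1)
  Distance 3: (row=7, col=2), (row=8, col=1)
  Distance 4: (row=6, col=2), (row=7, col=3)
  Distance 5: (row=5, col=2), (row=6, col=3), (row=8, col=3)  <- goal reached here
One shortest path (5 moves): (row=6, col=0) -> (row=7, col=0) -> (row=7, col=1) -> (row=7, col=2) -> (row=7, col=3) -> (row=8, col=3)

Answer: Shortest path length: 5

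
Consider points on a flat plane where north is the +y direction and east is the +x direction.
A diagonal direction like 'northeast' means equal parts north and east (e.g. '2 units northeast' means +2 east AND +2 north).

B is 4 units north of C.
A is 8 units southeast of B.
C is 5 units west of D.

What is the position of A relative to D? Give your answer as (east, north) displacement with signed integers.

Place D at the origin (east=0, north=0).
  C is 5 units west of D: delta (east=-5, north=+0); C at (east=-5, north=0).
  B is 4 units north of C: delta (east=+0, north=+4); B at (east=-5, north=4).
  A is 8 units southeast of B: delta (east=+8, north=-8); A at (east=3, north=-4).
Therefore A relative to D: (east=3, north=-4).

Answer: A is at (east=3, north=-4) relative to D.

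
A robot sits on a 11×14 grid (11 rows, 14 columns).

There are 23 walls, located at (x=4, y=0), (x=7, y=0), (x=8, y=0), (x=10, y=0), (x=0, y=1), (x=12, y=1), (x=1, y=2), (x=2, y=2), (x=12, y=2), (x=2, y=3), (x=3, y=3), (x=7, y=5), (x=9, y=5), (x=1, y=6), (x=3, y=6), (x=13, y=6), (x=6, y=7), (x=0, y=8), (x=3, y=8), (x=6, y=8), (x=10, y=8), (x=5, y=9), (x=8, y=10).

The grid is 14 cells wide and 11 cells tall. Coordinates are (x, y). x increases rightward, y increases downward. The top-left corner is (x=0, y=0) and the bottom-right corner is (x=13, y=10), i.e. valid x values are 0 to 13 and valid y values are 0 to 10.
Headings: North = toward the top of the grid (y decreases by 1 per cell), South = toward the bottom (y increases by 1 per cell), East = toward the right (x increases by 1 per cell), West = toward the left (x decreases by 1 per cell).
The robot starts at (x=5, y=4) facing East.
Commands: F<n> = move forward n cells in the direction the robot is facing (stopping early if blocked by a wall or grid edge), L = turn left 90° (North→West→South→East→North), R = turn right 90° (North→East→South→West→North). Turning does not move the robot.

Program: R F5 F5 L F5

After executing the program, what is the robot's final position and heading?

Answer: Final position: (x=5, y=8), facing East

Derivation:
Start: (x=5, y=4), facing East
  R: turn right, now facing South
  F5: move forward 4/5 (blocked), now at (x=5, y=8)
  F5: move forward 0/5 (blocked), now at (x=5, y=8)
  L: turn left, now facing East
  F5: move forward 0/5 (blocked), now at (x=5, y=8)
Final: (x=5, y=8), facing East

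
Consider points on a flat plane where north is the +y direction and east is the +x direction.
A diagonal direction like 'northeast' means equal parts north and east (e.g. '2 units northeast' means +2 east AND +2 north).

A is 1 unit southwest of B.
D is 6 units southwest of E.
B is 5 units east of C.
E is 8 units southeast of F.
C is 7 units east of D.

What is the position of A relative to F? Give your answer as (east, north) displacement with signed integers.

Answer: A is at (east=13, north=-15) relative to F.

Derivation:
Place F at the origin (east=0, north=0).
  E is 8 units southeast of F: delta (east=+8, north=-8); E at (east=8, north=-8).
  D is 6 units southwest of E: delta (east=-6, north=-6); D at (east=2, north=-14).
  C is 7 units east of D: delta (east=+7, north=+0); C at (east=9, north=-14).
  B is 5 units east of C: delta (east=+5, north=+0); B at (east=14, north=-14).
  A is 1 unit southwest of B: delta (east=-1, north=-1); A at (east=13, north=-15).
Therefore A relative to F: (east=13, north=-15).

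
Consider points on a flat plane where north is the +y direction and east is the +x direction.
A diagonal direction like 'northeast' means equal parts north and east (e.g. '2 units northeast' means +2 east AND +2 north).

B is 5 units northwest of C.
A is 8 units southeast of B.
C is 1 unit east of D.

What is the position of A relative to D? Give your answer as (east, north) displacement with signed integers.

Place D at the origin (east=0, north=0).
  C is 1 unit east of D: delta (east=+1, north=+0); C at (east=1, north=0).
  B is 5 units northwest of C: delta (east=-5, north=+5); B at (east=-4, north=5).
  A is 8 units southeast of B: delta (east=+8, north=-8); A at (east=4, north=-3).
Therefore A relative to D: (east=4, north=-3).

Answer: A is at (east=4, north=-3) relative to D.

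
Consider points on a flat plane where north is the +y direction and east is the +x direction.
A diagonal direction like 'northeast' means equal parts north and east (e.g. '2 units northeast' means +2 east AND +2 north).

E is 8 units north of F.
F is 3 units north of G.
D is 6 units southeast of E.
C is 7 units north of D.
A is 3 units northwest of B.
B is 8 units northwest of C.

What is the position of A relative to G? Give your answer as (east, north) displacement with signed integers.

Answer: A is at (east=-5, north=23) relative to G.

Derivation:
Place G at the origin (east=0, north=0).
  F is 3 units north of G: delta (east=+0, north=+3); F at (east=0, north=3).
  E is 8 units north of F: delta (east=+0, north=+8); E at (east=0, north=11).
  D is 6 units southeast of E: delta (east=+6, north=-6); D at (east=6, north=5).
  C is 7 units north of D: delta (east=+0, north=+7); C at (east=6, north=12).
  B is 8 units northwest of C: delta (east=-8, north=+8); B at (east=-2, north=20).
  A is 3 units northwest of B: delta (east=-3, north=+3); A at (east=-5, north=23).
Therefore A relative to G: (east=-5, north=23).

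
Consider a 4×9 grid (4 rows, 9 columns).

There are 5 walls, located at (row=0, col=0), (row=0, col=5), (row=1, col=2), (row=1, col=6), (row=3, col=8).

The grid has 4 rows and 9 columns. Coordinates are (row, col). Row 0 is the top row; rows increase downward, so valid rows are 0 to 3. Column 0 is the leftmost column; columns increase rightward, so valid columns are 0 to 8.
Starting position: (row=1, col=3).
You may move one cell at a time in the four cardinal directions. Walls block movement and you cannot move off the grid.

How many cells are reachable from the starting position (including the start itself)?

Answer: Reachable cells: 31

Derivation:
BFS flood-fill from (row=1, col=3):
  Distance 0: (row=1, col=3)
  Distance 1: (row=0, col=3), (row=1, col=4), (row=2, col=3)
  Distance 2: (row=0, col=2), (row=0, col=4), (row=1, col=5), (row=2, col=2), (row=2, col=4), (row=3, col=3)
  Distance 3: (row=0, col=1), (row=2, col=1), (row=2, col=5), (row=3, col=2), (row=3, col=4)
  Distance 4: (row=1, col=1), (row=2, col=0), (row=2, col=6), (row=3, col=1), (row=3, col=5)
  Distance 5: (row=1, col=0), (row=2, col=7), (row=3, col=0), (row=3, col=6)
  Distance 6: (row=1, col=7), (row=2, col=8), (row=3, col=7)
  Distance 7: (row=0, col=7), (row=1, col=8)
  Distance 8: (row=0, col=6), (row=0, col=8)
Total reachable: 31 (grid has 31 open cells total)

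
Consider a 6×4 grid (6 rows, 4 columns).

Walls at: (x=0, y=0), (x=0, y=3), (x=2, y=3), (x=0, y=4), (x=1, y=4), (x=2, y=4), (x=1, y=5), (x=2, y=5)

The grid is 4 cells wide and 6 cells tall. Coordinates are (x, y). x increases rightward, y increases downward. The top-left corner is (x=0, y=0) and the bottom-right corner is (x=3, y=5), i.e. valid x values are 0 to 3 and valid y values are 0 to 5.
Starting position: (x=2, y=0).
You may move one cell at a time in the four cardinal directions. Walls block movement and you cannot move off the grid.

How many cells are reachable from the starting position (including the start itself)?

Answer: Reachable cells: 15

Derivation:
BFS flood-fill from (x=2, y=0):
  Distance 0: (x=2, y=0)
  Distance 1: (x=1, y=0), (x=3, y=0), (x=2, y=1)
  Distance 2: (x=1, y=1), (x=3, y=1), (x=2, y=2)
  Distance 3: (x=0, y=1), (x=1, y=2), (x=3, y=2)
  Distance 4: (x=0, y=2), (x=1, y=3), (x=3, y=3)
  Distance 5: (x=3, y=4)
  Distance 6: (x=3, y=5)
Total reachable: 15 (grid has 16 open cells total)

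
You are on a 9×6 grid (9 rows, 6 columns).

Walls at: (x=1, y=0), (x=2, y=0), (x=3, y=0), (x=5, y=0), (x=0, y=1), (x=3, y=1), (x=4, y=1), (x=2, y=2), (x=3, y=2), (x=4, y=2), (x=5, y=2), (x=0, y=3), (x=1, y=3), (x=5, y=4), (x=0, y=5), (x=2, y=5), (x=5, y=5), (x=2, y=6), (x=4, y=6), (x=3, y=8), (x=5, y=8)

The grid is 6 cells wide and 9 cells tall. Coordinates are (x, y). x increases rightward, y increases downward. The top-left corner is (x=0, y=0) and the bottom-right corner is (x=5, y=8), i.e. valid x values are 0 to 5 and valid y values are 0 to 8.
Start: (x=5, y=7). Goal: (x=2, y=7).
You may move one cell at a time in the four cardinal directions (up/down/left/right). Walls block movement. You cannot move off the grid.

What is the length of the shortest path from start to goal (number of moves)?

BFS from (x=5, y=7) until reaching (x=2, y=7):
  Distance 0: (x=5, y=7)
  Distance 1: (x=5, y=6), (x=4, y=7)
  Distance 2: (x=3, y=7), (x=4, y=8)
  Distance 3: (x=3, y=6), (x=2, y=7)  <- goal reached here
One shortest path (3 moves): (x=5, y=7) -> (x=4, y=7) -> (x=3, y=7) -> (x=2, y=7)

Answer: Shortest path length: 3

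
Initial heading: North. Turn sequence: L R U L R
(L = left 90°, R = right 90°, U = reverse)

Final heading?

Start: North
  L (left (90° counter-clockwise)) -> West
  R (right (90° clockwise)) -> North
  U (U-turn (180°)) -> South
  L (left (90° counter-clockwise)) -> East
  R (right (90° clockwise)) -> South
Final: South

Answer: Final heading: South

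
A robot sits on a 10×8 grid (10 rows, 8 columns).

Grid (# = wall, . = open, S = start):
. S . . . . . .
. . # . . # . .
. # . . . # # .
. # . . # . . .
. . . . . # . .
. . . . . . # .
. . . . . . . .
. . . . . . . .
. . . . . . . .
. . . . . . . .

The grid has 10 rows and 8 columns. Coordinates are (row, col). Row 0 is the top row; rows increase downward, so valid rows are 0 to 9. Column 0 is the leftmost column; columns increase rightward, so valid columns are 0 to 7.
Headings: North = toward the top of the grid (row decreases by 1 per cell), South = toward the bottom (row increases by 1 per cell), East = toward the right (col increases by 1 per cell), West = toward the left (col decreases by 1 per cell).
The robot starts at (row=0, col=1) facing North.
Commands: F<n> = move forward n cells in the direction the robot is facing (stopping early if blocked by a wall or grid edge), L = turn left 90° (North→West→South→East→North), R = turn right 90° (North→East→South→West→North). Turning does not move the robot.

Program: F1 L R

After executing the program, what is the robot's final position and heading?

Answer: Final position: (row=0, col=1), facing North

Derivation:
Start: (row=0, col=1), facing North
  F1: move forward 0/1 (blocked), now at (row=0, col=1)
  L: turn left, now facing West
  R: turn right, now facing North
Final: (row=0, col=1), facing North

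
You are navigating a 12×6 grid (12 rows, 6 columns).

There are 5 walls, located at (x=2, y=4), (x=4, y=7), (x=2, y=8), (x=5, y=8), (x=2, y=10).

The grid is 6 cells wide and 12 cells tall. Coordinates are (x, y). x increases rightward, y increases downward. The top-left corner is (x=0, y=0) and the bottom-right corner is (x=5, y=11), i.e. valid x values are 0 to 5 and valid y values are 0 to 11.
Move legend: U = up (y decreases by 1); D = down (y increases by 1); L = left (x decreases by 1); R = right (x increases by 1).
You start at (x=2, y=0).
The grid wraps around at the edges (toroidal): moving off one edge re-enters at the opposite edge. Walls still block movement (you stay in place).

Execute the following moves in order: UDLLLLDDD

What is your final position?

Answer: Final position: (x=4, y=3)

Derivation:
Start: (x=2, y=0)
  U (up): (x=2, y=0) -> (x=2, y=11)
  D (down): (x=2, y=11) -> (x=2, y=0)
  L (left): (x=2, y=0) -> (x=1, y=0)
  L (left): (x=1, y=0) -> (x=0, y=0)
  L (left): (x=0, y=0) -> (x=5, y=0)
  L (left): (x=5, y=0) -> (x=4, y=0)
  D (down): (x=4, y=0) -> (x=4, y=1)
  D (down): (x=4, y=1) -> (x=4, y=2)
  D (down): (x=4, y=2) -> (x=4, y=3)
Final: (x=4, y=3)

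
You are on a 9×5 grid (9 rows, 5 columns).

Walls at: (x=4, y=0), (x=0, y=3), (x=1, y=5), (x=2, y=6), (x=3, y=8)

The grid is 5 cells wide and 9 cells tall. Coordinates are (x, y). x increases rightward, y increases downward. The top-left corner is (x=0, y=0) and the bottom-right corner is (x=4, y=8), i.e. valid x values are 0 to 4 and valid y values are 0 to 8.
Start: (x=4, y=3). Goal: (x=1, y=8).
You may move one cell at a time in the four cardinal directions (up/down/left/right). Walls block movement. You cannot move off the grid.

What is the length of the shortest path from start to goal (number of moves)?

Answer: Shortest path length: 8

Derivation:
BFS from (x=4, y=3) until reaching (x=1, y=8):
  Distance 0: (x=4, y=3)
  Distance 1: (x=4, y=2), (x=3, y=3), (x=4, y=4)
  Distance 2: (x=4, y=1), (x=3, y=2), (x=2, y=3), (x=3, y=4), (x=4, y=5)
  Distance 3: (x=3, y=1), (x=2, y=2), (x=1, y=3), (x=2, y=4), (x=3, y=5), (x=4, y=6)
  Distance 4: (x=3, y=0), (x=2, y=1), (x=1, y=2), (x=1, y=4), (x=2, y=5), (x=3, y=6), (x=4, y=7)
  Distance 5: (x=2, y=0), (x=1, y=1), (x=0, y=2), (x=0, y=4), (x=3, y=7), (x=4, y=8)
  Distance 6: (x=1, y=0), (x=0, y=1), (x=0, y=5), (x=2, y=7)
  Distance 7: (x=0, y=0), (x=0, y=6), (x=1, y=7), (x=2, y=8)
  Distance 8: (x=1, y=6), (x=0, y=7), (x=1, y=8)  <- goal reached here
One shortest path (8 moves): (x=4, y=3) -> (x=3, y=3) -> (x=3, y=4) -> (x=3, y=5) -> (x=3, y=6) -> (x=3, y=7) -> (x=2, y=7) -> (x=1, y=7) -> (x=1, y=8)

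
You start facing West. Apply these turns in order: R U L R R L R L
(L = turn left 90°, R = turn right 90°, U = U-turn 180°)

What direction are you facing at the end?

Answer: Final heading: South

Derivation:
Start: West
  R (right (90° clockwise)) -> North
  U (U-turn (180°)) -> South
  L (left (90° counter-clockwise)) -> East
  R (right (90° clockwise)) -> South
  R (right (90° clockwise)) -> West
  L (left (90° counter-clockwise)) -> South
  R (right (90° clockwise)) -> West
  L (left (90° counter-clockwise)) -> South
Final: South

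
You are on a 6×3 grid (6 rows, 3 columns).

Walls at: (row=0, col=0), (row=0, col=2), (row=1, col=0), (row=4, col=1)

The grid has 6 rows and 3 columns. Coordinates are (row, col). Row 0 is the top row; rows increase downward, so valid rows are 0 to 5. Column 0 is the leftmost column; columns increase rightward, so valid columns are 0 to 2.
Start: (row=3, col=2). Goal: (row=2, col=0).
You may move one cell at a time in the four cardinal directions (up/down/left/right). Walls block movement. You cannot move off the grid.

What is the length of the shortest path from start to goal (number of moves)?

BFS from (row=3, col=2) until reaching (row=2, col=0):
  Distance 0: (row=3, col=2)
  Distance 1: (row=2, col=2), (row=3, col=1), (row=4, col=2)
  Distance 2: (row=1, col=2), (row=2, col=1), (row=3, col=0), (row=5, col=2)
  Distance 3: (row=1, col=1), (row=2, col=0), (row=4, col=0), (row=5, col=1)  <- goal reached here
One shortest path (3 moves): (row=3, col=2) -> (row=3, col=1) -> (row=3, col=0) -> (row=2, col=0)

Answer: Shortest path length: 3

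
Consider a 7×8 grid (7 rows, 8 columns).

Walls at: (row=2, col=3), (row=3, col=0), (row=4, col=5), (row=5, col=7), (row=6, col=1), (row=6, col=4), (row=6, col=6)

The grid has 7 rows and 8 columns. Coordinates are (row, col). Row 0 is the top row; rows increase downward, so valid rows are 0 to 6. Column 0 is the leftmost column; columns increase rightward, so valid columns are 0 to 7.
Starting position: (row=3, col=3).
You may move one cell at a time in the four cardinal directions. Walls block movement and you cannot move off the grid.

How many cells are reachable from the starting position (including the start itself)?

Answer: Reachable cells: 48

Derivation:
BFS flood-fill from (row=3, col=3):
  Distance 0: (row=3, col=3)
  Distance 1: (row=3, col=2), (row=3, col=4), (row=4, col=3)
  Distance 2: (row=2, col=2), (row=2, col=4), (row=3, col=1), (row=3, col=5), (row=4, col=2), (row=4, col=4), (row=5, col=3)
  Distance 3: (row=1, col=2), (row=1, col=4), (row=2, col=1), (row=2, col=5), (row=3, col=6), (row=4, col=1), (row=5, col=2), (row=5, col=4), (row=6, col=3)
  Distance 4: (row=0, col=2), (row=0, col=4), (row=1, col=1), (row=1, col=3), (row=1, col=5), (row=2, col=0), (row=2, col=6), (row=3, col=7), (row=4, col=0), (row=4, col=6), (row=5, col=1), (row=5, col=5), (row=6, col=2)
  Distance 5: (row=0, col=1), (row=0, col=3), (row=0, col=5), (row=1, col=0), (row=1, col=6), (row=2, col=7), (row=4, col=7), (row=5, col=0), (row=5, col=6), (row=6, col=5)
  Distance 6: (row=0, col=0), (row=0, col=6), (row=1, col=7), (row=6, col=0)
  Distance 7: (row=0, col=7)
Total reachable: 48 (grid has 49 open cells total)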